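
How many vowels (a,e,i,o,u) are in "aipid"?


Input: aipid
Checking each character:
  'a' at position 0: vowel (running total: 1)
  'i' at position 1: vowel (running total: 2)
  'p' at position 2: consonant
  'i' at position 3: vowel (running total: 3)
  'd' at position 4: consonant
Total vowels: 3

3


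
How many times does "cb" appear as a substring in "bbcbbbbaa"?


Searching for "cb" in "bbcbbbbaa"
Scanning each position:
  Position 0: "bb" => no
  Position 1: "bc" => no
  Position 2: "cb" => MATCH
  Position 3: "bb" => no
  Position 4: "bb" => no
  Position 5: "bb" => no
  Position 6: "ba" => no
  Position 7: "aa" => no
Total occurrences: 1

1


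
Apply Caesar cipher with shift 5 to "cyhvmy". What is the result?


Caesar cipher: shift "cyhvmy" by 5
  'c' (pos 2) + 5 = pos 7 = 'h'
  'y' (pos 24) + 5 = pos 3 = 'd'
  'h' (pos 7) + 5 = pos 12 = 'm'
  'v' (pos 21) + 5 = pos 0 = 'a'
  'm' (pos 12) + 5 = pos 17 = 'r'
  'y' (pos 24) + 5 = pos 3 = 'd'
Result: hdmard

hdmard


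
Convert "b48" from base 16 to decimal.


Input: "b48" in base 16
Positional expansion:
  Digit 'b' (value 11) x 16^2 = 2816
  Digit '4' (value 4) x 16^1 = 64
  Digit '8' (value 8) x 16^0 = 8
Sum = 2888

2888


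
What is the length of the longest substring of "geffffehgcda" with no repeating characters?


Input: "geffffehgcda"
Sliding window (track last position of each char):
  Position 0 ('g'): window [0,0] length 1 -- new best
  Position 1 ('e'): window [0,1] length 2 -- new best
  Position 2 ('f'): window [0,2] length 3 -- new best
  Position 3 ('f'): repeat (last at 2), move window start to 3
  Position 3 ('f'): window [3,3] length 1
  Position 4 ('f'): repeat (last at 3), move window start to 4
  Position 4 ('f'): window [4,4] length 1
  Position 5 ('f'): repeat (last at 4), move window start to 5
  Position 5 ('f'): window [5,5] length 1
  Position 6 ('e'): window [5,6] length 2
  Position 7 ('h'): window [5,7] length 3
  Position 8 ('g'): window [5,8] length 4 -- new best
  Position 9 ('c'): window [5,9] length 5 -- new best
  Position 10 ('d'): window [5,10] length 6 -- new best
  Position 11 ('a'): window [5,11] length 7 -- new best
Longest substring with no repeats: "fehgcda" with length 7

7


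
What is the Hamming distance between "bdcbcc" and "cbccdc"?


Comparing "bdcbcc" and "cbccdc" position by position:
  Position 0: 'b' vs 'c' => differ
  Position 1: 'd' vs 'b' => differ
  Position 2: 'c' vs 'c' => same
  Position 3: 'b' vs 'c' => differ
  Position 4: 'c' vs 'd' => differ
  Position 5: 'c' vs 'c' => same
Total differences (Hamming distance): 4

4


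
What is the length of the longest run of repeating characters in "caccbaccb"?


Input: "caccbaccb"
Scanning for longest run:
  Position 1 ('a'): new char, reset run to 1
  Position 2 ('c'): new char, reset run to 1
  Position 3 ('c'): continues run of 'c', length=2
  Position 4 ('b'): new char, reset run to 1
  Position 5 ('a'): new char, reset run to 1
  Position 6 ('c'): new char, reset run to 1
  Position 7 ('c'): continues run of 'c', length=2
  Position 8 ('b'): new char, reset run to 1
Longest run: 'c' with length 2

2


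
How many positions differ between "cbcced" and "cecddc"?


Comparing "cbcced" and "cecddc" position by position:
  Position 0: 'c' vs 'c' => same
  Position 1: 'b' vs 'e' => DIFFER
  Position 2: 'c' vs 'c' => same
  Position 3: 'c' vs 'd' => DIFFER
  Position 4: 'e' vs 'd' => DIFFER
  Position 5: 'd' vs 'c' => DIFFER
Positions that differ: 4

4


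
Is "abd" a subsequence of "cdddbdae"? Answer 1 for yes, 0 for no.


Check if "abd" is a subsequence of "cdddbdae"
Greedy scan:
  Position 0 ('c'): no match needed
  Position 1 ('d'): no match needed
  Position 2 ('d'): no match needed
  Position 3 ('d'): no match needed
  Position 4 ('b'): no match needed
  Position 5 ('d'): no match needed
  Position 6 ('a'): matches sub[0] = 'a'
  Position 7 ('e'): no match needed
Only matched 1/3 characters => not a subsequence

0


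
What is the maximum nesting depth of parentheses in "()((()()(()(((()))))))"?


Input: "()((()()(()(((()))))))"
Tracking depth:
  Position 0 '(': depth becomes 1
  Position 1 ')': depth becomes 0
  Position 2 '(': depth becomes 1
  Position 3 '(': depth becomes 2
  Position 4 '(': depth becomes 3
  Position 5 ')': depth becomes 2
  Position 6 '(': depth becomes 3
  Position 7 ')': depth becomes 2
  Position 8 '(': depth becomes 3
  Position 9 '(': depth becomes 4
  Position 10 ')': depth becomes 3
  Position 11 '(': depth becomes 4
  Position 12 '(': depth becomes 5
  Position 13 '(': depth becomes 6
  Position 14 '(': depth becomes 7
  Position 15 ')': depth becomes 6
  Position 16 ')': depth becomes 5
  Position 17 ')': depth becomes 4
  Position 18 ')': depth becomes 3
  Position 19 ')': depth becomes 2
  Position 20 ')': depth becomes 1
  Position 21 ')': depth becomes 0
Maximum depth reached: 7

7


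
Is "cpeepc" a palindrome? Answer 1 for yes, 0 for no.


Input: cpeepc
Reversed: cpeepc
  Compare pos 0 ('c') with pos 5 ('c'): match
  Compare pos 1 ('p') with pos 4 ('p'): match
  Compare pos 2 ('e') with pos 3 ('e'): match
Result: palindrome

1


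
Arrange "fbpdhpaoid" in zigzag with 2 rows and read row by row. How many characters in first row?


Zigzag "fbpdhpaoid" into 2 rows:
Placing characters:
  'f' => row 0
  'b' => row 1
  'p' => row 0
  'd' => row 1
  'h' => row 0
  'p' => row 1
  'a' => row 0
  'o' => row 1
  'i' => row 0
  'd' => row 1
Rows:
  Row 0: "fphai"
  Row 1: "bdpod"
First row length: 5

5


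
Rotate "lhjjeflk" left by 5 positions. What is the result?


Input: "lhjjeflk", rotate left by 5
First 5 characters: "lhjje"
Remaining characters: "flk"
Concatenate remaining + first: "flk" + "lhjje" = "flklhjje"

flklhjje


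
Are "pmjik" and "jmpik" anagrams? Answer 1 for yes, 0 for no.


Strings: "pmjik", "jmpik"
Sorted first:  ijkmp
Sorted second: ijkmp
Sorted forms match => anagrams

1


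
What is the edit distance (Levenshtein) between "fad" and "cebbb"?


Computing edit distance: "fad" -> "cebbb"
DP table:
           c    e    b    b    b
      0    1    2    3    4    5
  f   1    1    2    3    4    5
  a   2    2    2    3    4    5
  d   3    3    3    3    4    5
Edit distance = dp[3][5] = 5

5


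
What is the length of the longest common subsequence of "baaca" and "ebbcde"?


LCS of "baaca" and "ebbcde"
DP table:
           e    b    b    c    d    e
      0    0    0    0    0    0    0
  b   0    0    1    1    1    1    1
  a   0    0    1    1    1    1    1
  a   0    0    1    1    1    1    1
  c   0    0    1    1    2    2    2
  a   0    0    1    1    2    2    2
LCS length = dp[5][6] = 2

2


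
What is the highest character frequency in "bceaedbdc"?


Input: bceaedbdc
Character counts:
  'a': 1
  'b': 2
  'c': 2
  'd': 2
  'e': 2
Maximum frequency: 2

2


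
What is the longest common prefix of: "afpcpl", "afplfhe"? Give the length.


Words: afpcpl, afplfhe
  Position 0: all 'a' => match
  Position 1: all 'f' => match
  Position 2: all 'p' => match
  Position 3: ('c', 'l') => mismatch, stop
LCP = "afp" (length 3)

3


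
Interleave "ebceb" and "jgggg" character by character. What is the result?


Interleaving "ebceb" and "jgggg":
  Position 0: 'e' from first, 'j' from second => "ej"
  Position 1: 'b' from first, 'g' from second => "bg"
  Position 2: 'c' from first, 'g' from second => "cg"
  Position 3: 'e' from first, 'g' from second => "eg"
  Position 4: 'b' from first, 'g' from second => "bg"
Result: ejbgcgegbg

ejbgcgegbg


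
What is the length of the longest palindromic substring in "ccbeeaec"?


Input: "ccbeeaec"
Checking substrings for palindromes:
  [4:7] "eae" (len 3) => palindrome
  [0:2] "cc" (len 2) => palindrome
  [3:5] "ee" (len 2) => palindrome
Longest palindromic substring: "eae" with length 3

3


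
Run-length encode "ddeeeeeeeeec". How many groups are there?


Input: ddeeeeeeeeec
Scanning for consecutive runs:
  Group 1: 'd' x 2 (positions 0-1)
  Group 2: 'e' x 9 (positions 2-10)
  Group 3: 'c' x 1 (positions 11-11)
Total groups: 3

3


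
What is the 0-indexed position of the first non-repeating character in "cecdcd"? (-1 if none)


Input: cecdcd
Character frequencies:
  'c': 3
  'd': 2
  'e': 1
Scanning left to right for freq == 1:
  Position 0 ('c'): freq=3, skip
  Position 1 ('e'): unique! => answer = 1

1


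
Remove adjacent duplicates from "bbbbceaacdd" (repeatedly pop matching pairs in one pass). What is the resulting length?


Input: bbbbceaacdd
Stack-based adjacent duplicate removal:
  Read 'b': push. Stack: b
  Read 'b': matches stack top 'b' => pop. Stack: (empty)
  Read 'b': push. Stack: b
  Read 'b': matches stack top 'b' => pop. Stack: (empty)
  Read 'c': push. Stack: c
  Read 'e': push. Stack: ce
  Read 'a': push. Stack: cea
  Read 'a': matches stack top 'a' => pop. Stack: ce
  Read 'c': push. Stack: cec
  Read 'd': push. Stack: cecd
  Read 'd': matches stack top 'd' => pop. Stack: cec
Final stack: "cec" (length 3)

3


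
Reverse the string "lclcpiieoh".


Input: lclcpiieoh
Reading characters right to left:
  Position 9: 'h'
  Position 8: 'o'
  Position 7: 'e'
  Position 6: 'i'
  Position 5: 'i'
  Position 4: 'p'
  Position 3: 'c'
  Position 2: 'l'
  Position 1: 'c'
  Position 0: 'l'
Reversed: hoeiipclcl

hoeiipclcl


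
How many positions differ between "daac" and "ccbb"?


Comparing "daac" and "ccbb" position by position:
  Position 0: 'd' vs 'c' => DIFFER
  Position 1: 'a' vs 'c' => DIFFER
  Position 2: 'a' vs 'b' => DIFFER
  Position 3: 'c' vs 'b' => DIFFER
Positions that differ: 4

4


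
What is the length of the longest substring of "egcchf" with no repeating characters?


Input: "egcchf"
Sliding window (track last position of each char):
  Position 0 ('e'): window [0,0] length 1 -- new best
  Position 1 ('g'): window [0,1] length 2 -- new best
  Position 2 ('c'): window [0,2] length 3 -- new best
  Position 3 ('c'): repeat (last at 2), move window start to 3
  Position 3 ('c'): window [3,3] length 1
  Position 4 ('h'): window [3,4] length 2
  Position 5 ('f'): window [3,5] length 3
Longest substring with no repeats: "egc" with length 3

3


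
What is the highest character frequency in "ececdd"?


Input: ececdd
Character counts:
  'c': 2
  'd': 2
  'e': 2
Maximum frequency: 2

2


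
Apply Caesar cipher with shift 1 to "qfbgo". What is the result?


Caesar cipher: shift "qfbgo" by 1
  'q' (pos 16) + 1 = pos 17 = 'r'
  'f' (pos 5) + 1 = pos 6 = 'g'
  'b' (pos 1) + 1 = pos 2 = 'c'
  'g' (pos 6) + 1 = pos 7 = 'h'
  'o' (pos 14) + 1 = pos 15 = 'p'
Result: rgchp

rgchp


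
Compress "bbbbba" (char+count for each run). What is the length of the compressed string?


Input: bbbbba
Runs:
  'b' x 5 => "b5"
  'a' x 1 => "a1"
Compressed: "b5a1"
Compressed length: 4

4


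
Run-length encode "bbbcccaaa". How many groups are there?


Input: bbbcccaaa
Scanning for consecutive runs:
  Group 1: 'b' x 3 (positions 0-2)
  Group 2: 'c' x 3 (positions 3-5)
  Group 3: 'a' x 3 (positions 6-8)
Total groups: 3

3


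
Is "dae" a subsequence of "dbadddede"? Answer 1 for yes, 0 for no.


Check if "dae" is a subsequence of "dbadddede"
Greedy scan:
  Position 0 ('d'): matches sub[0] = 'd'
  Position 1 ('b'): no match needed
  Position 2 ('a'): matches sub[1] = 'a'
  Position 3 ('d'): no match needed
  Position 4 ('d'): no match needed
  Position 5 ('d'): no match needed
  Position 6 ('e'): matches sub[2] = 'e'
  Position 7 ('d'): no match needed
  Position 8 ('e'): no match needed
All 3 characters matched => is a subsequence

1


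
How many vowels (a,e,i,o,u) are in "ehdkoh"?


Input: ehdkoh
Checking each character:
  'e' at position 0: vowel (running total: 1)
  'h' at position 1: consonant
  'd' at position 2: consonant
  'k' at position 3: consonant
  'o' at position 4: vowel (running total: 2)
  'h' at position 5: consonant
Total vowels: 2

2


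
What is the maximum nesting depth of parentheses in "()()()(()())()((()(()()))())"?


Input: "()()()(()())()((()(()()))())"
Tracking depth:
  Position 0 '(': depth becomes 1
  Position 1 ')': depth becomes 0
  Position 2 '(': depth becomes 1
  Position 3 ')': depth becomes 0
  Position 4 '(': depth becomes 1
  Position 5 ')': depth becomes 0
  Position 6 '(': depth becomes 1
  Position 7 '(': depth becomes 2
  Position 8 ')': depth becomes 1
  Position 9 '(': depth becomes 2
  Position 10 ')': depth becomes 1
  Position 11 ')': depth becomes 0
  Position 12 '(': depth becomes 1
  Position 13 ')': depth becomes 0
  Position 14 '(': depth becomes 1
  Position 15 '(': depth becomes 2
  Position 16 '(': depth becomes 3
  Position 17 ')': depth becomes 2
  Position 18 '(': depth becomes 3
  Position 19 '(': depth becomes 4
  Position 20 ')': depth becomes 3
  Position 21 '(': depth becomes 4
  Position 22 ')': depth becomes 3
  Position 23 ')': depth becomes 2
  Position 24 ')': depth becomes 1
  Position 25 '(': depth becomes 2
  Position 26 ')': depth becomes 1
  Position 27 ')': depth becomes 0
Maximum depth reached: 4

4


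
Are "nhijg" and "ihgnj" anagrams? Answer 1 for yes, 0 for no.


Strings: "nhijg", "ihgnj"
Sorted first:  ghijn
Sorted second: ghijn
Sorted forms match => anagrams

1


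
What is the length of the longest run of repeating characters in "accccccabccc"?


Input: "accccccabccc"
Scanning for longest run:
  Position 1 ('c'): new char, reset run to 1
  Position 2 ('c'): continues run of 'c', length=2
  Position 3 ('c'): continues run of 'c', length=3
  Position 4 ('c'): continues run of 'c', length=4
  Position 5 ('c'): continues run of 'c', length=5
  Position 6 ('c'): continues run of 'c', length=6
  Position 7 ('a'): new char, reset run to 1
  Position 8 ('b'): new char, reset run to 1
  Position 9 ('c'): new char, reset run to 1
  Position 10 ('c'): continues run of 'c', length=2
  Position 11 ('c'): continues run of 'c', length=3
Longest run: 'c' with length 6

6


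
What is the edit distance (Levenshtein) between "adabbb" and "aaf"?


Computing edit distance: "adabbb" -> "aaf"
DP table:
           a    a    f
      0    1    2    3
  a   1    0    1    2
  d   2    1    1    2
  a   3    2    1    2
  b   4    3    2    2
  b   5    4    3    3
  b   6    5    4    4
Edit distance = dp[6][3] = 4

4


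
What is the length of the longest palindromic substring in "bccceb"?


Input: "bccceb"
Checking substrings for palindromes:
  [1:4] "ccc" (len 3) => palindrome
  [1:3] "cc" (len 2) => palindrome
  [2:4] "cc" (len 2) => palindrome
Longest palindromic substring: "ccc" with length 3

3


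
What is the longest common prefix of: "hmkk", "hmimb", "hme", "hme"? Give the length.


Words: hmkk, hmimb, hme, hme
  Position 0: all 'h' => match
  Position 1: all 'm' => match
  Position 2: ('k', 'i', 'e', 'e') => mismatch, stop
LCP = "hm" (length 2)

2


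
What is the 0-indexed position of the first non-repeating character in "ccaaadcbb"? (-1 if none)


Input: ccaaadcbb
Character frequencies:
  'a': 3
  'b': 2
  'c': 3
  'd': 1
Scanning left to right for freq == 1:
  Position 0 ('c'): freq=3, skip
  Position 1 ('c'): freq=3, skip
  Position 2 ('a'): freq=3, skip
  Position 3 ('a'): freq=3, skip
  Position 4 ('a'): freq=3, skip
  Position 5 ('d'): unique! => answer = 5

5


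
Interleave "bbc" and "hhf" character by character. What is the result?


Interleaving "bbc" and "hhf":
  Position 0: 'b' from first, 'h' from second => "bh"
  Position 1: 'b' from first, 'h' from second => "bh"
  Position 2: 'c' from first, 'f' from second => "cf"
Result: bhbhcf

bhbhcf


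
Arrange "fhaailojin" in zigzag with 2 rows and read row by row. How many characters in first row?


Zigzag "fhaailojin" into 2 rows:
Placing characters:
  'f' => row 0
  'h' => row 1
  'a' => row 0
  'a' => row 1
  'i' => row 0
  'l' => row 1
  'o' => row 0
  'j' => row 1
  'i' => row 0
  'n' => row 1
Rows:
  Row 0: "faioi"
  Row 1: "haljn"
First row length: 5

5


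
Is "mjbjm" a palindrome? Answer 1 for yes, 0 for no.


Input: mjbjm
Reversed: mjbjm
  Compare pos 0 ('m') with pos 4 ('m'): match
  Compare pos 1 ('j') with pos 3 ('j'): match
Result: palindrome

1


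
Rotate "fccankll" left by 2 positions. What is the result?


Input: "fccankll", rotate left by 2
First 2 characters: "fc"
Remaining characters: "cankll"
Concatenate remaining + first: "cankll" + "fc" = "cankllfc"

cankllfc


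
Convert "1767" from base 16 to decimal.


Input: "1767" in base 16
Positional expansion:
  Digit '1' (value 1) x 16^3 = 4096
  Digit '7' (value 7) x 16^2 = 1792
  Digit '6' (value 6) x 16^1 = 96
  Digit '7' (value 7) x 16^0 = 7
Sum = 5991

5991


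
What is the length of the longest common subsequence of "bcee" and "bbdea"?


LCS of "bcee" and "bbdea"
DP table:
           b    b    d    e    a
      0    0    0    0    0    0
  b   0    1    1    1    1    1
  c   0    1    1    1    1    1
  e   0    1    1    1    2    2
  e   0    1    1    1    2    2
LCS length = dp[4][5] = 2

2


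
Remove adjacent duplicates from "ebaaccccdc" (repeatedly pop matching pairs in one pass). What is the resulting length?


Input: ebaaccccdc
Stack-based adjacent duplicate removal:
  Read 'e': push. Stack: e
  Read 'b': push. Stack: eb
  Read 'a': push. Stack: eba
  Read 'a': matches stack top 'a' => pop. Stack: eb
  Read 'c': push. Stack: ebc
  Read 'c': matches stack top 'c' => pop. Stack: eb
  Read 'c': push. Stack: ebc
  Read 'c': matches stack top 'c' => pop. Stack: eb
  Read 'd': push. Stack: ebd
  Read 'c': push. Stack: ebdc
Final stack: "ebdc" (length 4)

4


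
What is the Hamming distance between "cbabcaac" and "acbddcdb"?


Comparing "cbabcaac" and "acbddcdb" position by position:
  Position 0: 'c' vs 'a' => differ
  Position 1: 'b' vs 'c' => differ
  Position 2: 'a' vs 'b' => differ
  Position 3: 'b' vs 'd' => differ
  Position 4: 'c' vs 'd' => differ
  Position 5: 'a' vs 'c' => differ
  Position 6: 'a' vs 'd' => differ
  Position 7: 'c' vs 'b' => differ
Total differences (Hamming distance): 8

8


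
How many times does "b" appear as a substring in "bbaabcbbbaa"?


Searching for "b" in "bbaabcbbbaa"
Scanning each position:
  Position 0: "b" => MATCH
  Position 1: "b" => MATCH
  Position 2: "a" => no
  Position 3: "a" => no
  Position 4: "b" => MATCH
  Position 5: "c" => no
  Position 6: "b" => MATCH
  Position 7: "b" => MATCH
  Position 8: "b" => MATCH
  Position 9: "a" => no
  Position 10: "a" => no
Total occurrences: 6

6


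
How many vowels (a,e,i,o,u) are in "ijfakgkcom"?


Input: ijfakgkcom
Checking each character:
  'i' at position 0: vowel (running total: 1)
  'j' at position 1: consonant
  'f' at position 2: consonant
  'a' at position 3: vowel (running total: 2)
  'k' at position 4: consonant
  'g' at position 5: consonant
  'k' at position 6: consonant
  'c' at position 7: consonant
  'o' at position 8: vowel (running total: 3)
  'm' at position 9: consonant
Total vowels: 3

3


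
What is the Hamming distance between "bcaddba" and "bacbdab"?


Comparing "bcaddba" and "bacbdab" position by position:
  Position 0: 'b' vs 'b' => same
  Position 1: 'c' vs 'a' => differ
  Position 2: 'a' vs 'c' => differ
  Position 3: 'd' vs 'b' => differ
  Position 4: 'd' vs 'd' => same
  Position 5: 'b' vs 'a' => differ
  Position 6: 'a' vs 'b' => differ
Total differences (Hamming distance): 5

5


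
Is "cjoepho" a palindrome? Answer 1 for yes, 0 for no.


Input: cjoepho
Reversed: ohpeojc
  Compare pos 0 ('c') with pos 6 ('o'): MISMATCH
  Compare pos 1 ('j') with pos 5 ('h'): MISMATCH
  Compare pos 2 ('o') with pos 4 ('p'): MISMATCH
Result: not a palindrome

0


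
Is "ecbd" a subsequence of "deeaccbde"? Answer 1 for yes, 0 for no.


Check if "ecbd" is a subsequence of "deeaccbde"
Greedy scan:
  Position 0 ('d'): no match needed
  Position 1 ('e'): matches sub[0] = 'e'
  Position 2 ('e'): no match needed
  Position 3 ('a'): no match needed
  Position 4 ('c'): matches sub[1] = 'c'
  Position 5 ('c'): no match needed
  Position 6 ('b'): matches sub[2] = 'b'
  Position 7 ('d'): matches sub[3] = 'd'
  Position 8 ('e'): no match needed
All 4 characters matched => is a subsequence

1


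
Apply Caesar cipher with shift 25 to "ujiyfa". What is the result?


Caesar cipher: shift "ujiyfa" by 25
  'u' (pos 20) + 25 = pos 19 = 't'
  'j' (pos 9) + 25 = pos 8 = 'i'
  'i' (pos 8) + 25 = pos 7 = 'h'
  'y' (pos 24) + 25 = pos 23 = 'x'
  'f' (pos 5) + 25 = pos 4 = 'e'
  'a' (pos 0) + 25 = pos 25 = 'z'
Result: tihxez

tihxez


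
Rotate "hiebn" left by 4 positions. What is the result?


Input: "hiebn", rotate left by 4
First 4 characters: "hieb"
Remaining characters: "n"
Concatenate remaining + first: "n" + "hieb" = "nhieb"

nhieb


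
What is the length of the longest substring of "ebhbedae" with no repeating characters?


Input: "ebhbedae"
Sliding window (track last position of each char):
  Position 0 ('e'): window [0,0] length 1 -- new best
  Position 1 ('b'): window [0,1] length 2 -- new best
  Position 2 ('h'): window [0,2] length 3 -- new best
  Position 3 ('b'): repeat (last at 1), move window start to 2
  Position 3 ('b'): window [2,3] length 2
  Position 4 ('e'): window [2,4] length 3
  Position 5 ('d'): window [2,5] length 4 -- new best
  Position 6 ('a'): window [2,6] length 5 -- new best
  Position 7 ('e'): repeat (last at 4), move window start to 5
  Position 7 ('e'): window [5,7] length 3
Longest substring with no repeats: "hbeda" with length 5

5


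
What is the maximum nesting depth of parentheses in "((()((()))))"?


Input: "((()((()))))"
Tracking depth:
  Position 0 '(': depth becomes 1
  Position 1 '(': depth becomes 2
  Position 2 '(': depth becomes 3
  Position 3 ')': depth becomes 2
  Position 4 '(': depth becomes 3
  Position 5 '(': depth becomes 4
  Position 6 '(': depth becomes 5
  Position 7 ')': depth becomes 4
  Position 8 ')': depth becomes 3
  Position 9 ')': depth becomes 2
  Position 10 ')': depth becomes 1
  Position 11 ')': depth becomes 0
Maximum depth reached: 5

5


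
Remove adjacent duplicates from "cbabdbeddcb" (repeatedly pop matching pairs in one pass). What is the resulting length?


Input: cbabdbeddcb
Stack-based adjacent duplicate removal:
  Read 'c': push. Stack: c
  Read 'b': push. Stack: cb
  Read 'a': push. Stack: cba
  Read 'b': push. Stack: cbab
  Read 'd': push. Stack: cbabd
  Read 'b': push. Stack: cbabdb
  Read 'e': push. Stack: cbabdbe
  Read 'd': push. Stack: cbabdbed
  Read 'd': matches stack top 'd' => pop. Stack: cbabdbe
  Read 'c': push. Stack: cbabdbec
  Read 'b': push. Stack: cbabdbecb
Final stack: "cbabdbecb" (length 9)

9


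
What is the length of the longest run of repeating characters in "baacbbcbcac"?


Input: "baacbbcbcac"
Scanning for longest run:
  Position 1 ('a'): new char, reset run to 1
  Position 2 ('a'): continues run of 'a', length=2
  Position 3 ('c'): new char, reset run to 1
  Position 4 ('b'): new char, reset run to 1
  Position 5 ('b'): continues run of 'b', length=2
  Position 6 ('c'): new char, reset run to 1
  Position 7 ('b'): new char, reset run to 1
  Position 8 ('c'): new char, reset run to 1
  Position 9 ('a'): new char, reset run to 1
  Position 10 ('c'): new char, reset run to 1
Longest run: 'a' with length 2

2


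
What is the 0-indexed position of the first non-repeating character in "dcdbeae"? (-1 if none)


Input: dcdbeae
Character frequencies:
  'a': 1
  'b': 1
  'c': 1
  'd': 2
  'e': 2
Scanning left to right for freq == 1:
  Position 0 ('d'): freq=2, skip
  Position 1 ('c'): unique! => answer = 1

1


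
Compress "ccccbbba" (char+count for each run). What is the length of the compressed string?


Input: ccccbbba
Runs:
  'c' x 4 => "c4"
  'b' x 3 => "b3"
  'a' x 1 => "a1"
Compressed: "c4b3a1"
Compressed length: 6

6


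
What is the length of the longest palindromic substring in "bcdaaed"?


Input: "bcdaaed"
Checking substrings for palindromes:
  [3:5] "aa" (len 2) => palindrome
Longest palindromic substring: "aa" with length 2

2


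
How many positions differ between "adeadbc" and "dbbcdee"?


Comparing "adeadbc" and "dbbcdee" position by position:
  Position 0: 'a' vs 'd' => DIFFER
  Position 1: 'd' vs 'b' => DIFFER
  Position 2: 'e' vs 'b' => DIFFER
  Position 3: 'a' vs 'c' => DIFFER
  Position 4: 'd' vs 'd' => same
  Position 5: 'b' vs 'e' => DIFFER
  Position 6: 'c' vs 'e' => DIFFER
Positions that differ: 6

6


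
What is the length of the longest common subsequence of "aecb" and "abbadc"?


LCS of "aecb" and "abbadc"
DP table:
           a    b    b    a    d    c
      0    0    0    0    0    0    0
  a   0    1    1    1    1    1    1
  e   0    1    1    1    1    1    1
  c   0    1    1    1    1    1    2
  b   0    1    2    2    2    2    2
LCS length = dp[4][6] = 2

2


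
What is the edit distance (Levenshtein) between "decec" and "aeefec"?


Computing edit distance: "decec" -> "aeefec"
DP table:
           a    e    e    f    e    c
      0    1    2    3    4    5    6
  d   1    1    2    3    4    5    6
  e   2    2    1    2    3    4    5
  c   3    3    2    2    3    4    4
  e   4    4    3    2    3    3    4
  c   5    5    4    3    3    4    3
Edit distance = dp[5][6] = 3

3


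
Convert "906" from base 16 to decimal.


Input: "906" in base 16
Positional expansion:
  Digit '9' (value 9) x 16^2 = 2304
  Digit '0' (value 0) x 16^1 = 0
  Digit '6' (value 6) x 16^0 = 6
Sum = 2310

2310


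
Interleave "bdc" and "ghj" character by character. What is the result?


Interleaving "bdc" and "ghj":
  Position 0: 'b' from first, 'g' from second => "bg"
  Position 1: 'd' from first, 'h' from second => "dh"
  Position 2: 'c' from first, 'j' from second => "cj"
Result: bgdhcj

bgdhcj


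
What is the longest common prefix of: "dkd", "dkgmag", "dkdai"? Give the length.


Words: dkd, dkgmag, dkdai
  Position 0: all 'd' => match
  Position 1: all 'k' => match
  Position 2: ('d', 'g', 'd') => mismatch, stop
LCP = "dk" (length 2)

2


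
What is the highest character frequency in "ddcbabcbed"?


Input: ddcbabcbed
Character counts:
  'a': 1
  'b': 3
  'c': 2
  'd': 3
  'e': 1
Maximum frequency: 3

3


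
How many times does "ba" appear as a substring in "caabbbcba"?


Searching for "ba" in "caabbbcba"
Scanning each position:
  Position 0: "ca" => no
  Position 1: "aa" => no
  Position 2: "ab" => no
  Position 3: "bb" => no
  Position 4: "bb" => no
  Position 5: "bc" => no
  Position 6: "cb" => no
  Position 7: "ba" => MATCH
Total occurrences: 1

1


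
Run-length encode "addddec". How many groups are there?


Input: addddec
Scanning for consecutive runs:
  Group 1: 'a' x 1 (positions 0-0)
  Group 2: 'd' x 4 (positions 1-4)
  Group 3: 'e' x 1 (positions 5-5)
  Group 4: 'c' x 1 (positions 6-6)
Total groups: 4

4


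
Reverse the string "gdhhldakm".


Input: gdhhldakm
Reading characters right to left:
  Position 8: 'm'
  Position 7: 'k'
  Position 6: 'a'
  Position 5: 'd'
  Position 4: 'l'
  Position 3: 'h'
  Position 2: 'h'
  Position 1: 'd'
  Position 0: 'g'
Reversed: mkadlhhdg

mkadlhhdg


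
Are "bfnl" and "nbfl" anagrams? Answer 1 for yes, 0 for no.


Strings: "bfnl", "nbfl"
Sorted first:  bfln
Sorted second: bfln
Sorted forms match => anagrams

1


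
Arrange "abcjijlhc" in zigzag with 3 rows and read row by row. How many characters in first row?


Zigzag "abcjijlhc" into 3 rows:
Placing characters:
  'a' => row 0
  'b' => row 1
  'c' => row 2
  'j' => row 1
  'i' => row 0
  'j' => row 1
  'l' => row 2
  'h' => row 1
  'c' => row 0
Rows:
  Row 0: "aic"
  Row 1: "bjjh"
  Row 2: "cl"
First row length: 3

3


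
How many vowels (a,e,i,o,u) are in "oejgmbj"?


Input: oejgmbj
Checking each character:
  'o' at position 0: vowel (running total: 1)
  'e' at position 1: vowel (running total: 2)
  'j' at position 2: consonant
  'g' at position 3: consonant
  'm' at position 4: consonant
  'b' at position 5: consonant
  'j' at position 6: consonant
Total vowels: 2

2


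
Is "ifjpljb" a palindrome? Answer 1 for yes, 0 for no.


Input: ifjpljb
Reversed: bjlpjfi
  Compare pos 0 ('i') with pos 6 ('b'): MISMATCH
  Compare pos 1 ('f') with pos 5 ('j'): MISMATCH
  Compare pos 2 ('j') with pos 4 ('l'): MISMATCH
Result: not a palindrome

0


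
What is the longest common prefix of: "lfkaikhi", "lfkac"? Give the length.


Words: lfkaikhi, lfkac
  Position 0: all 'l' => match
  Position 1: all 'f' => match
  Position 2: all 'k' => match
  Position 3: all 'a' => match
  Position 4: ('i', 'c') => mismatch, stop
LCP = "lfka" (length 4)

4


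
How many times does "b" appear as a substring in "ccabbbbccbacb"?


Searching for "b" in "ccabbbbccbacb"
Scanning each position:
  Position 0: "c" => no
  Position 1: "c" => no
  Position 2: "a" => no
  Position 3: "b" => MATCH
  Position 4: "b" => MATCH
  Position 5: "b" => MATCH
  Position 6: "b" => MATCH
  Position 7: "c" => no
  Position 8: "c" => no
  Position 9: "b" => MATCH
  Position 10: "a" => no
  Position 11: "c" => no
  Position 12: "b" => MATCH
Total occurrences: 6

6


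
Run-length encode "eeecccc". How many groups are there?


Input: eeecccc
Scanning for consecutive runs:
  Group 1: 'e' x 3 (positions 0-2)
  Group 2: 'c' x 4 (positions 3-6)
Total groups: 2

2


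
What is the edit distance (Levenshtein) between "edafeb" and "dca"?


Computing edit distance: "edafeb" -> "dca"
DP table:
           d    c    a
      0    1    2    3
  e   1    1    2    3
  d   2    1    2    3
  a   3    2    2    2
  f   4    3    3    3
  e   5    4    4    4
  b   6    5    5    5
Edit distance = dp[6][3] = 5

5


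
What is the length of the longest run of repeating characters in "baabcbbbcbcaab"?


Input: "baabcbbbcbcaab"
Scanning for longest run:
  Position 1 ('a'): new char, reset run to 1
  Position 2 ('a'): continues run of 'a', length=2
  Position 3 ('b'): new char, reset run to 1
  Position 4 ('c'): new char, reset run to 1
  Position 5 ('b'): new char, reset run to 1
  Position 6 ('b'): continues run of 'b', length=2
  Position 7 ('b'): continues run of 'b', length=3
  Position 8 ('c'): new char, reset run to 1
  Position 9 ('b'): new char, reset run to 1
  Position 10 ('c'): new char, reset run to 1
  Position 11 ('a'): new char, reset run to 1
  Position 12 ('a'): continues run of 'a', length=2
  Position 13 ('b'): new char, reset run to 1
Longest run: 'b' with length 3

3


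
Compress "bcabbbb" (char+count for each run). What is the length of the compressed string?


Input: bcabbbb
Runs:
  'b' x 1 => "b1"
  'c' x 1 => "c1"
  'a' x 1 => "a1"
  'b' x 4 => "b4"
Compressed: "b1c1a1b4"
Compressed length: 8

8


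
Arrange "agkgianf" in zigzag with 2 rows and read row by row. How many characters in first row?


Zigzag "agkgianf" into 2 rows:
Placing characters:
  'a' => row 0
  'g' => row 1
  'k' => row 0
  'g' => row 1
  'i' => row 0
  'a' => row 1
  'n' => row 0
  'f' => row 1
Rows:
  Row 0: "akin"
  Row 1: "ggaf"
First row length: 4

4


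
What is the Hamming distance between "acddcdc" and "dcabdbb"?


Comparing "acddcdc" and "dcabdbb" position by position:
  Position 0: 'a' vs 'd' => differ
  Position 1: 'c' vs 'c' => same
  Position 2: 'd' vs 'a' => differ
  Position 3: 'd' vs 'b' => differ
  Position 4: 'c' vs 'd' => differ
  Position 5: 'd' vs 'b' => differ
  Position 6: 'c' vs 'b' => differ
Total differences (Hamming distance): 6

6


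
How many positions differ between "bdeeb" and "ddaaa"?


Comparing "bdeeb" and "ddaaa" position by position:
  Position 0: 'b' vs 'd' => DIFFER
  Position 1: 'd' vs 'd' => same
  Position 2: 'e' vs 'a' => DIFFER
  Position 3: 'e' vs 'a' => DIFFER
  Position 4: 'b' vs 'a' => DIFFER
Positions that differ: 4

4


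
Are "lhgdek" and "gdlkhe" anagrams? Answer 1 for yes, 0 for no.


Strings: "lhgdek", "gdlkhe"
Sorted first:  deghkl
Sorted second: deghkl
Sorted forms match => anagrams

1


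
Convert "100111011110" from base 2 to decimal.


Input: "100111011110" in base 2
Positional expansion:
  Digit '1' (value 1) x 2^11 = 2048
  Digit '0' (value 0) x 2^10 = 0
  Digit '0' (value 0) x 2^9 = 0
  Digit '1' (value 1) x 2^8 = 256
  Digit '1' (value 1) x 2^7 = 128
  Digit '1' (value 1) x 2^6 = 64
  Digit '0' (value 0) x 2^5 = 0
  Digit '1' (value 1) x 2^4 = 16
  Digit '1' (value 1) x 2^3 = 8
  Digit '1' (value 1) x 2^2 = 4
  Digit '1' (value 1) x 2^1 = 2
  Digit '0' (value 0) x 2^0 = 0
Sum = 2526

2526


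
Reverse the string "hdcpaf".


Input: hdcpaf
Reading characters right to left:
  Position 5: 'f'
  Position 4: 'a'
  Position 3: 'p'
  Position 2: 'c'
  Position 1: 'd'
  Position 0: 'h'
Reversed: fapcdh

fapcdh


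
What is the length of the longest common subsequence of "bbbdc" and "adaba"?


LCS of "bbbdc" and "adaba"
DP table:
           a    d    a    b    a
      0    0    0    0    0    0
  b   0    0    0    0    1    1
  b   0    0    0    0    1    1
  b   0    0    0    0    1    1
  d   0    0    1    1    1    1
  c   0    0    1    1    1    1
LCS length = dp[5][5] = 1

1


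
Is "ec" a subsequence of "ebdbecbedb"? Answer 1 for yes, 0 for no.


Check if "ec" is a subsequence of "ebdbecbedb"
Greedy scan:
  Position 0 ('e'): matches sub[0] = 'e'
  Position 1 ('b'): no match needed
  Position 2 ('d'): no match needed
  Position 3 ('b'): no match needed
  Position 4 ('e'): no match needed
  Position 5 ('c'): matches sub[1] = 'c'
  Position 6 ('b'): no match needed
  Position 7 ('e'): no match needed
  Position 8 ('d'): no match needed
  Position 9 ('b'): no match needed
All 2 characters matched => is a subsequence

1


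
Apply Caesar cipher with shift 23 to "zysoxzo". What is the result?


Caesar cipher: shift "zysoxzo" by 23
  'z' (pos 25) + 23 = pos 22 = 'w'
  'y' (pos 24) + 23 = pos 21 = 'v'
  's' (pos 18) + 23 = pos 15 = 'p'
  'o' (pos 14) + 23 = pos 11 = 'l'
  'x' (pos 23) + 23 = pos 20 = 'u'
  'z' (pos 25) + 23 = pos 22 = 'w'
  'o' (pos 14) + 23 = pos 11 = 'l'
Result: wvpluwl

wvpluwl


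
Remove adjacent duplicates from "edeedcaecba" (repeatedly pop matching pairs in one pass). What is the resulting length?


Input: edeedcaecba
Stack-based adjacent duplicate removal:
  Read 'e': push. Stack: e
  Read 'd': push. Stack: ed
  Read 'e': push. Stack: ede
  Read 'e': matches stack top 'e' => pop. Stack: ed
  Read 'd': matches stack top 'd' => pop. Stack: e
  Read 'c': push. Stack: ec
  Read 'a': push. Stack: eca
  Read 'e': push. Stack: ecae
  Read 'c': push. Stack: ecaec
  Read 'b': push. Stack: ecaecb
  Read 'a': push. Stack: ecaecba
Final stack: "ecaecba" (length 7)

7


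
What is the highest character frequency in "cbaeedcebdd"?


Input: cbaeedcebdd
Character counts:
  'a': 1
  'b': 2
  'c': 2
  'd': 3
  'e': 3
Maximum frequency: 3

3


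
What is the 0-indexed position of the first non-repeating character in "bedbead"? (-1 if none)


Input: bedbead
Character frequencies:
  'a': 1
  'b': 2
  'd': 2
  'e': 2
Scanning left to right for freq == 1:
  Position 0 ('b'): freq=2, skip
  Position 1 ('e'): freq=2, skip
  Position 2 ('d'): freq=2, skip
  Position 3 ('b'): freq=2, skip
  Position 4 ('e'): freq=2, skip
  Position 5 ('a'): unique! => answer = 5

5


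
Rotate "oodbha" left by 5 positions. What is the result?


Input: "oodbha", rotate left by 5
First 5 characters: "oodbh"
Remaining characters: "a"
Concatenate remaining + first: "a" + "oodbh" = "aoodbh"

aoodbh


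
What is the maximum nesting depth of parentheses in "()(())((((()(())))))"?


Input: "()(())((((()(())))))"
Tracking depth:
  Position 0 '(': depth becomes 1
  Position 1 ')': depth becomes 0
  Position 2 '(': depth becomes 1
  Position 3 '(': depth becomes 2
  Position 4 ')': depth becomes 1
  Position 5 ')': depth becomes 0
  Position 6 '(': depth becomes 1
  Position 7 '(': depth becomes 2
  Position 8 '(': depth becomes 3
  Position 9 '(': depth becomes 4
  Position 10 '(': depth becomes 5
  Position 11 ')': depth becomes 4
  Position 12 '(': depth becomes 5
  Position 13 '(': depth becomes 6
  Position 14 ')': depth becomes 5
  Position 15 ')': depth becomes 4
  Position 16 ')': depth becomes 3
  Position 17 ')': depth becomes 2
  Position 18 ')': depth becomes 1
  Position 19 ')': depth becomes 0
Maximum depth reached: 6

6


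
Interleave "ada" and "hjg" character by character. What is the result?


Interleaving "ada" and "hjg":
  Position 0: 'a' from first, 'h' from second => "ah"
  Position 1: 'd' from first, 'j' from second => "dj"
  Position 2: 'a' from first, 'g' from second => "ag"
Result: ahdjag

ahdjag


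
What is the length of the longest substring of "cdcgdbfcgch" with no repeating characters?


Input: "cdcgdbfcgch"
Sliding window (track last position of each char):
  Position 0 ('c'): window [0,0] length 1 -- new best
  Position 1 ('d'): window [0,1] length 2 -- new best
  Position 2 ('c'): repeat (last at 0), move window start to 1
  Position 2 ('c'): window [1,2] length 2
  Position 3 ('g'): window [1,3] length 3 -- new best
  Position 4 ('d'): repeat (last at 1), move window start to 2
  Position 4 ('d'): window [2,4] length 3
  Position 5 ('b'): window [2,5] length 4 -- new best
  Position 6 ('f'): window [2,6] length 5 -- new best
  Position 7 ('c'): repeat (last at 2), move window start to 3
  Position 7 ('c'): window [3,7] length 5
  Position 8 ('g'): repeat (last at 3), move window start to 4
  Position 8 ('g'): window [4,8] length 5
  Position 9 ('c'): repeat (last at 7), move window start to 8
  Position 9 ('c'): window [8,9] length 2
  Position 10 ('h'): window [8,10] length 3
Longest substring with no repeats: "cgdbf" with length 5

5


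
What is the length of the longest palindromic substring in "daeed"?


Input: "daeed"
Checking substrings for palindromes:
  [2:4] "ee" (len 2) => palindrome
Longest palindromic substring: "ee" with length 2

2


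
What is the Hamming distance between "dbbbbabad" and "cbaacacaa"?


Comparing "dbbbbabad" and "cbaacacaa" position by position:
  Position 0: 'd' vs 'c' => differ
  Position 1: 'b' vs 'b' => same
  Position 2: 'b' vs 'a' => differ
  Position 3: 'b' vs 'a' => differ
  Position 4: 'b' vs 'c' => differ
  Position 5: 'a' vs 'a' => same
  Position 6: 'b' vs 'c' => differ
  Position 7: 'a' vs 'a' => same
  Position 8: 'd' vs 'a' => differ
Total differences (Hamming distance): 6

6


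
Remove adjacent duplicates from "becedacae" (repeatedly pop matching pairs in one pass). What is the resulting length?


Input: becedacae
Stack-based adjacent duplicate removal:
  Read 'b': push. Stack: b
  Read 'e': push. Stack: be
  Read 'c': push. Stack: bec
  Read 'e': push. Stack: bece
  Read 'd': push. Stack: beced
  Read 'a': push. Stack: beceda
  Read 'c': push. Stack: becedac
  Read 'a': push. Stack: becedaca
  Read 'e': push. Stack: becedacae
Final stack: "becedacae" (length 9)

9


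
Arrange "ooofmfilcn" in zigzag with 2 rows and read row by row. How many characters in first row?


Zigzag "ooofmfilcn" into 2 rows:
Placing characters:
  'o' => row 0
  'o' => row 1
  'o' => row 0
  'f' => row 1
  'm' => row 0
  'f' => row 1
  'i' => row 0
  'l' => row 1
  'c' => row 0
  'n' => row 1
Rows:
  Row 0: "oomic"
  Row 1: "offln"
First row length: 5

5


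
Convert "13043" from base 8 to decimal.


Input: "13043" in base 8
Positional expansion:
  Digit '1' (value 1) x 8^4 = 4096
  Digit '3' (value 3) x 8^3 = 1536
  Digit '0' (value 0) x 8^2 = 0
  Digit '4' (value 4) x 8^1 = 32
  Digit '3' (value 3) x 8^0 = 3
Sum = 5667

5667


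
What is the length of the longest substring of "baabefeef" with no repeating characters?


Input: "baabefeef"
Sliding window (track last position of each char):
  Position 0 ('b'): window [0,0] length 1 -- new best
  Position 1 ('a'): window [0,1] length 2 -- new best
  Position 2 ('a'): repeat (last at 1), move window start to 2
  Position 2 ('a'): window [2,2] length 1
  Position 3 ('b'): window [2,3] length 2
  Position 4 ('e'): window [2,4] length 3 -- new best
  Position 5 ('f'): window [2,5] length 4 -- new best
  Position 6 ('e'): repeat (last at 4), move window start to 5
  Position 6 ('e'): window [5,6] length 2
  Position 7 ('e'): repeat (last at 6), move window start to 7
  Position 7 ('e'): window [7,7] length 1
  Position 8 ('f'): window [7,8] length 2
Longest substring with no repeats: "abef" with length 4

4
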